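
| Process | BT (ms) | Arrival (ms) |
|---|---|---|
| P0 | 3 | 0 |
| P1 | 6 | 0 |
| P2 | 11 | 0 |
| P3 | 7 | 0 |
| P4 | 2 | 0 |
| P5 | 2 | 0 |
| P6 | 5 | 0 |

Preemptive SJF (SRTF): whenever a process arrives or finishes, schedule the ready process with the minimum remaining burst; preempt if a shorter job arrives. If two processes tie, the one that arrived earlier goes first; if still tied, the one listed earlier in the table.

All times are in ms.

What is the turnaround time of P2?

36

Timeline: | P4 0-2 | P5 2-4 | P0 4-7 | P6 7-12 | P1 12-18 | P3 18-25 | P2 25-36 |
Completion: P0=7  P1=18  P2=36  P3=25  P4=2  P5=4  P6=12
Turnaround(P2) = completion − arrival = 36 − 0 = 36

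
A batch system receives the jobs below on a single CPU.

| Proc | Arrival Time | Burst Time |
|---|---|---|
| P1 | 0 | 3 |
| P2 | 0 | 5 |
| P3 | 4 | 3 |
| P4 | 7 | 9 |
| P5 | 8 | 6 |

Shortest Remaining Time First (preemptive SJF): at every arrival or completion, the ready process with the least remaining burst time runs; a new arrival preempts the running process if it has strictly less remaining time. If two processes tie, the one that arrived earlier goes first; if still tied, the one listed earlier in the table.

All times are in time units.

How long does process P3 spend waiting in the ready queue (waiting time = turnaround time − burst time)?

Schedule: | P1 0-3 | P2 3-4 | P3 4-7 | P2 7-11 | P5 11-17 | P4 17-26 |
Completion: P1=3  P2=11  P3=7  P4=26  P5=17
Turnaround (C−A): P1=3  P2=11  P3=3  P4=19  P5=9
Waiting(P3) = turnaround − burst = 3 − 3 = 0

0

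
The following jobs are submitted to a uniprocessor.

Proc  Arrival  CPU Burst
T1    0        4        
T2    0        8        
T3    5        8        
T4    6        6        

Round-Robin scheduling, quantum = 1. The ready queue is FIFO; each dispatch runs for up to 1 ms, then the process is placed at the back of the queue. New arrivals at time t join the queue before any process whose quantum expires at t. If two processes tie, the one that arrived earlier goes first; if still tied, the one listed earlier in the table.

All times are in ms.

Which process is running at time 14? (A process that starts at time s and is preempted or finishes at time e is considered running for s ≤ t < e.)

Schedule: | T1 0-1 | T2 1-2 | T1 2-3 | T2 3-4 | T1 4-5 | T2 5-6 | T3 6-7 | T1 7-8 | T4 8-9 | T2 9-10 | T3 10-11 | T4 11-12 | T2 12-13 | T3 13-14 | T4 14-15 | T2 15-16 | T3 16-17 | T4 17-18 | T2 18-19 | T3 19-20 | T4 20-21 | T2 21-22 | T3 22-23 | T4 23-24 | T3 24-26 |
Completion: T1=8  T2=22  T3=26  T4=24
Turnaround (C−A): T1=8  T2=22  T3=21  T4=18

T4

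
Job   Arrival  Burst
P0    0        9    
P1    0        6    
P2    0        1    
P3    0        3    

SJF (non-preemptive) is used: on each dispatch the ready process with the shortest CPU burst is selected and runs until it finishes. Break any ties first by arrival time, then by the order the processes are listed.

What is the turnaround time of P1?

Timeline: | P2 0-1 | P3 1-4 | P1 4-10 | P0 10-19 |
Completion: P0=19  P1=10  P2=1  P3=4
Turnaround(P1) = completion − arrival = 10 − 0 = 10

10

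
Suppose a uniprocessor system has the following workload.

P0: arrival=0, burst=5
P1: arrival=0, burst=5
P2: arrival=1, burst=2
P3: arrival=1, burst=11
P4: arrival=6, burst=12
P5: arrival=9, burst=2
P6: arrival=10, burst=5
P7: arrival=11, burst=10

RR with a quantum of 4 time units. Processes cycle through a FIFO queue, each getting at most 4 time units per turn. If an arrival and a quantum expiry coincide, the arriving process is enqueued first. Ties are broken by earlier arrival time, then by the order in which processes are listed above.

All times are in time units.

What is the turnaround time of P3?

Gantt: | P0 0-4 | P1 4-8 | P2 8-10 | P3 10-14 | P0 14-15 | P4 15-19 | P1 19-20 | P5 20-22 | P6 22-26 | P7 26-30 | P3 30-34 | P4 34-38 | P6 38-39 | P7 39-43 | P3 43-46 | P4 46-50 | P7 50-52 |
Completion: P0=15  P1=20  P2=10  P3=46  P4=50  P5=22  P6=39  P7=52
Turnaround (C−A): P0=15  P1=20  P2=9  P3=45  P4=44  P5=13  P6=29  P7=41
Turnaround(P3) = completion − arrival = 46 − 1 = 45

45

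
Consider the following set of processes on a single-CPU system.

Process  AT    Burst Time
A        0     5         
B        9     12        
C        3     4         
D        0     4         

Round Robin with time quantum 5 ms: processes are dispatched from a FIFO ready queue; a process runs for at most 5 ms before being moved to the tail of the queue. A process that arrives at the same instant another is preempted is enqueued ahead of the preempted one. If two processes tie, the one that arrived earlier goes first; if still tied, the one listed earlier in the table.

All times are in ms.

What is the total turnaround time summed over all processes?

Timeline: | A 0-5 | D 5-9 | C 9-13 | B 13-25 |
Completion: A=5  B=25  C=13  D=9
Turnaround (C−A): A=5  B=16  C=10  D=9
Turnaround = completion − arrival: A=5, B=16, C=10, D=9
Total turnaround = 5 + 16 + 10 + 9 = 40

40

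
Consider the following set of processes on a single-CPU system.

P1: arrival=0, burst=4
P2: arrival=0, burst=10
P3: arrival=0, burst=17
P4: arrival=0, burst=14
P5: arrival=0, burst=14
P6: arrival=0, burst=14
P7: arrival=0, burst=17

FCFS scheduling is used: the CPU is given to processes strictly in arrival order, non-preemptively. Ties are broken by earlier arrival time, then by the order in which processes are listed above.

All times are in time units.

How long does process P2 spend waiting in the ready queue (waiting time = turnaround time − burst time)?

4

Timeline: | P1 0-4 | P2 4-14 | P3 14-31 | P4 31-45 | P5 45-59 | P6 59-73 | P7 73-90 |
Completion: P1=4  P2=14  P3=31  P4=45  P5=59  P6=73  P7=90
Turnaround (C−A): P1=4  P2=14  P3=31  P4=45  P5=59  P6=73  P7=90
Waiting(P2) = turnaround − burst = 14 − 10 = 4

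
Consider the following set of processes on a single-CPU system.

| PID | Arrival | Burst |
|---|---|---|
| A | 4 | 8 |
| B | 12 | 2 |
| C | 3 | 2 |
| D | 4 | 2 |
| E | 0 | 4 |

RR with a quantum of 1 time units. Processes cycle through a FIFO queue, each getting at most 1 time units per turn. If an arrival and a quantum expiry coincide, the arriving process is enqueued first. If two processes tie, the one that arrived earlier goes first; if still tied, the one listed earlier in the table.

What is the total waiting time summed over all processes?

Gantt: | E 0-3 | C 3-4 | E 4-5 | A 5-6 | D 6-7 | C 7-8 | A 8-9 | D 9-10 | A 10-12 | B 12-13 | A 13-14 | B 14-15 | A 15-18 |
Completion: A=18  B=15  C=8  D=10  E=5
Turnaround (C−A): A=14  B=3  C=5  D=6  E=5
Waiting = turnaround − burst: A=6, B=1, C=3, D=4, E=1
Total waiting = 6 + 1 + 3 + 4 + 1 = 15

15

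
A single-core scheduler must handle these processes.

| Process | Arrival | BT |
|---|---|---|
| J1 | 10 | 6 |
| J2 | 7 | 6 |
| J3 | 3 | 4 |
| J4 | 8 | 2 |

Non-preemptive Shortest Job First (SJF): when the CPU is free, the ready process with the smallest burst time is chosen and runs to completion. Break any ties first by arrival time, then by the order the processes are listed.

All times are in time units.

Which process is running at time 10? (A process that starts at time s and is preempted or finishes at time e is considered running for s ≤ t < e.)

J2

Schedule: | idle 0-3 | J3 3-7 | J2 7-13 | J4 13-15 | J1 15-21 |
Completion: J1=21  J2=13  J3=7  J4=15
Turnaround (C−A): J1=11  J2=6  J3=4  J4=7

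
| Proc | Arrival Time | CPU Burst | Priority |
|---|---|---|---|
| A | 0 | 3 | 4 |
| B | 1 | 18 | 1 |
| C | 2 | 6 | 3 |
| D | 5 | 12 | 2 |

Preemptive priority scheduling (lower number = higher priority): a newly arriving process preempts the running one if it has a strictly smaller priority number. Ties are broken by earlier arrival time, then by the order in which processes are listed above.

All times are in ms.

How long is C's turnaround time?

35

Schedule: | A 0-1 | B 1-19 | D 19-31 | C 31-37 | A 37-39 |
Completion: A=39  B=19  C=37  D=31
Turnaround(C) = completion − arrival = 37 − 2 = 35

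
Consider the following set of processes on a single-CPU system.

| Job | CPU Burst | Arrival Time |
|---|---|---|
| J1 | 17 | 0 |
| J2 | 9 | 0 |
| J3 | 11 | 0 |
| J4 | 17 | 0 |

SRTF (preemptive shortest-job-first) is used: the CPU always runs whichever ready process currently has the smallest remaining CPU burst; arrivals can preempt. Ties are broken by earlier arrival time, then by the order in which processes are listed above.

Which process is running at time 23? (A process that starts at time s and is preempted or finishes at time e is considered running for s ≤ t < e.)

Schedule: | J2 0-9 | J3 9-20 | J1 20-37 | J4 37-54 |
Completion: J1=37  J2=9  J3=20  J4=54
Turnaround (C−A): J1=37  J2=9  J3=20  J4=54

J1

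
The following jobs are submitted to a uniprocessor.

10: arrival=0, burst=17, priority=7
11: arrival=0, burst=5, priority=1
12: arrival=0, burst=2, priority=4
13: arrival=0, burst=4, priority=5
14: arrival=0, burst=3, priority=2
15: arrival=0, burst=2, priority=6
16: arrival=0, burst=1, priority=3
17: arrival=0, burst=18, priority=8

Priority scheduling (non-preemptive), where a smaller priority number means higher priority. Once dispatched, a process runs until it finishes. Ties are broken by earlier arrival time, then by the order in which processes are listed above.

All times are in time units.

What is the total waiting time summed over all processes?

99

Timeline: | 11 0-5 | 14 5-8 | 16 8-9 | 12 9-11 | 13 11-15 | 15 15-17 | 10 17-34 | 17 34-52 |
Completion: 10=34  11=5  12=11  13=15  14=8  15=17  16=9  17=52
Waiting = turnaround − burst: 10=17, 11=0, 12=9, 13=11, 14=5, 15=15, 16=8, 17=34
Total waiting = 17 + 0 + 9 + 11 + 5 + 15 + 8 + 34 = 99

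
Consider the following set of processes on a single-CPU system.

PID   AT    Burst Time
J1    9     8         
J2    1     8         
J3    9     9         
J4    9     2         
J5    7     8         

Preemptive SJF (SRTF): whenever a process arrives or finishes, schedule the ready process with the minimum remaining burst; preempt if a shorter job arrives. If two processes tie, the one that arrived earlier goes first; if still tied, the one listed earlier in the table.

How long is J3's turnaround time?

27

Timeline: | idle 0-1 | J2 1-9 | J4 9-11 | J5 11-19 | J1 19-27 | J3 27-36 |
Completion: J1=27  J2=9  J3=36  J4=11  J5=19
Turnaround(J3) = completion − arrival = 36 − 9 = 27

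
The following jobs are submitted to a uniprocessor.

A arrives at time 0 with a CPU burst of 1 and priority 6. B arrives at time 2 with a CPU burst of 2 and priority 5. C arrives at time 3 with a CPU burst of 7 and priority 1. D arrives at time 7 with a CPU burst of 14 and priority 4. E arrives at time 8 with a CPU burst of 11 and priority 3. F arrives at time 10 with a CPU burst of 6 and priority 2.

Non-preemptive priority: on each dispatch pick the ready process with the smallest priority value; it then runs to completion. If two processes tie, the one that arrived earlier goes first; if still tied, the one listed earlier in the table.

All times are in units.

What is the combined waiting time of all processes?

Gantt: | A 0-1 | idle 1-2 | B 2-4 | C 4-11 | F 11-17 | E 17-28 | D 28-42 |
Completion: A=1  B=4  C=11  D=42  E=28  F=17
Turnaround (C−A): A=1  B=2  C=8  D=35  E=20  F=7
Waiting = turnaround − burst: A=0, B=0, C=1, D=21, E=9, F=1
Total waiting = 0 + 0 + 1 + 21 + 9 + 1 = 32

32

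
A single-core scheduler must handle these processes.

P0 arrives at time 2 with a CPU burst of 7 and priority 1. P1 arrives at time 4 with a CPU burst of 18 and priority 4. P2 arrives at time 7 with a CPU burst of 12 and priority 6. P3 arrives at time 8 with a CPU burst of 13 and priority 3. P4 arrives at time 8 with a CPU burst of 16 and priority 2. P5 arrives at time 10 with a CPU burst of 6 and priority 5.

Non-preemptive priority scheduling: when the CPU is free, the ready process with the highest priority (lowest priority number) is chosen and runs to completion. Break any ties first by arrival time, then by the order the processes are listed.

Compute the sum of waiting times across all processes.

Timeline: | idle 0-2 | P0 2-9 | P4 9-25 | P3 25-38 | P1 38-56 | P5 56-62 | P2 62-74 |
Completion: P0=9  P1=56  P2=74  P3=38  P4=25  P5=62
Waiting = turnaround − burst: P0=0, P1=34, P2=55, P3=17, P4=1, P5=46
Total waiting = 0 + 34 + 55 + 17 + 1 + 46 = 153

153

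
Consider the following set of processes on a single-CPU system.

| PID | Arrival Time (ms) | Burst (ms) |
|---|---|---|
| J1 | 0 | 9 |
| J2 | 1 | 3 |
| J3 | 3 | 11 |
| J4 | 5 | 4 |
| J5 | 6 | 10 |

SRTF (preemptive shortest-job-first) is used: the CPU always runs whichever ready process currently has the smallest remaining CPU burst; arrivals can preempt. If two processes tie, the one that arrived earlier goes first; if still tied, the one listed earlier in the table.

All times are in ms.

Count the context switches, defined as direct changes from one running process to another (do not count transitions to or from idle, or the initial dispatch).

6

Gantt: | J1 0-1 | J2 1-4 | J1 4-5 | J4 5-9 | J1 9-16 | J5 16-26 | J3 26-37 |
Completion: J1=16  J2=4  J3=37  J4=9  J5=26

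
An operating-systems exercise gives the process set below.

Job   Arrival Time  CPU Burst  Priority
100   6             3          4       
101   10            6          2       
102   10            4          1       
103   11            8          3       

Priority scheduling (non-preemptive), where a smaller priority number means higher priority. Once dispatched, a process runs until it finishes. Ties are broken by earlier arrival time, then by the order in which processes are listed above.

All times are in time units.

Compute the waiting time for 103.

Gantt: | idle 0-6 | 100 6-9 | idle 9-10 | 102 10-14 | 101 14-20 | 103 20-28 |
Completion: 100=9  101=20  102=14  103=28
Turnaround (C−A): 100=3  101=10  102=4  103=17
Waiting(103) = turnaround − burst = 17 − 8 = 9

9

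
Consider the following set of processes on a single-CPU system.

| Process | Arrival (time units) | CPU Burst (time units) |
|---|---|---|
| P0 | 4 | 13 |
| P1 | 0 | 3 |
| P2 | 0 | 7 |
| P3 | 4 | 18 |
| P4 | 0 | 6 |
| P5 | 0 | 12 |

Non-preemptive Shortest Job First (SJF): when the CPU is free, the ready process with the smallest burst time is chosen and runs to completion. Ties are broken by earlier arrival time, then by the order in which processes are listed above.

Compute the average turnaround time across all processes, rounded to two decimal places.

Timeline: | P1 0-3 | P4 3-9 | P2 9-16 | P5 16-28 | P0 28-41 | P3 41-59 |
Completion: P0=41  P1=3  P2=16  P3=59  P4=9  P5=28
Turnaround (C−A): P0=37  P1=3  P2=16  P3=55  P4=9  P5=28
Turnaround times: P0=37, P1=3, P2=16, P3=55, P4=9, P5=28
Average turnaround = (37+3+16+55+9+28) / 6 = 148/6 = 24.67

24.67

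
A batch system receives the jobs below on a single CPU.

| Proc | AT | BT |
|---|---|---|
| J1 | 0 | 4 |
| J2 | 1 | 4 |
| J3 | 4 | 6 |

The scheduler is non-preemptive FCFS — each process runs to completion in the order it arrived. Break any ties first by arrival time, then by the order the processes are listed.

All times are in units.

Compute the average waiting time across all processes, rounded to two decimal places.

2.33

Gantt: | J1 0-4 | J2 4-8 | J3 8-14 |
Completion: J1=4  J2=8  J3=14
Turnaround (C−A): J1=4  J2=7  J3=10
Waiting times: J1=0, J2=3, J3=4
Average waiting = (0+3+4) / 3 = 7/3 = 2.33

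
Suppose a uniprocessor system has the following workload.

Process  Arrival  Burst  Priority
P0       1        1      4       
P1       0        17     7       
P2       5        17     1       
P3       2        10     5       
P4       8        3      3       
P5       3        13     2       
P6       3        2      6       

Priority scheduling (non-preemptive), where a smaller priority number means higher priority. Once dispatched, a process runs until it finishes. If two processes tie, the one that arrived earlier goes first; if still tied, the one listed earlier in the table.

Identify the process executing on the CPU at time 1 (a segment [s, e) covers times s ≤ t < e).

Schedule: | P1 0-17 | P2 17-34 | P5 34-47 | P4 47-50 | P0 50-51 | P3 51-61 | P6 61-63 |
Completion: P0=51  P1=17  P2=34  P3=61  P4=50  P5=47  P6=63
Turnaround (C−A): P0=50  P1=17  P2=29  P3=59  P4=42  P5=44  P6=60

P1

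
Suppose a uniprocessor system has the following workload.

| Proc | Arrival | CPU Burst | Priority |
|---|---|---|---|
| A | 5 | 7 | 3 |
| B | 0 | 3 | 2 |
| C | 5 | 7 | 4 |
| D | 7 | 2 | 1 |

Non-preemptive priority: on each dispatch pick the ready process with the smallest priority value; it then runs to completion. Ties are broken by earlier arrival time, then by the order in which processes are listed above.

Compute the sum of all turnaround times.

Schedule: | B 0-3 | idle 3-5 | A 5-12 | D 12-14 | C 14-21 |
Completion: A=12  B=3  C=21  D=14
Turnaround = completion − arrival: A=7, B=3, C=16, D=7
Total turnaround = 7 + 3 + 16 + 7 = 33

33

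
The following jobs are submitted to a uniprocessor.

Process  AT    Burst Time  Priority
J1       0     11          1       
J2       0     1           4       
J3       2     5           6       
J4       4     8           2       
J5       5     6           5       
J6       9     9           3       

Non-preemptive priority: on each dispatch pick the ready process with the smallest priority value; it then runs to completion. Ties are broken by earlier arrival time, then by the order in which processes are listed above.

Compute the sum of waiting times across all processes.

102

Gantt: | J1 0-11 | J4 11-19 | J6 19-28 | J2 28-29 | J5 29-35 | J3 35-40 |
Completion: J1=11  J2=29  J3=40  J4=19  J5=35  J6=28
Turnaround (C−A): J1=11  J2=29  J3=38  J4=15  J5=30  J6=19
Waiting = turnaround − burst: J1=0, J2=28, J3=33, J4=7, J5=24, J6=10
Total waiting = 0 + 28 + 33 + 7 + 24 + 10 = 102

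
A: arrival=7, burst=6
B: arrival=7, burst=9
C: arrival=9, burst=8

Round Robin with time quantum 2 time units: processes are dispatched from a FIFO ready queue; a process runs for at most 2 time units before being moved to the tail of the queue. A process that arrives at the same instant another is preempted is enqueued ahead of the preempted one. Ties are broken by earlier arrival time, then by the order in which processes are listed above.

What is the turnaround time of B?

Timeline: | idle 0-7 | A 7-9 | B 9-11 | C 11-13 | A 13-15 | B 15-17 | C 17-19 | A 19-21 | B 21-23 | C 23-25 | B 25-27 | C 27-29 | B 29-30 |
Completion: A=21  B=30  C=29
Turnaround (C−A): A=14  B=23  C=20
Turnaround(B) = completion − arrival = 30 − 7 = 23

23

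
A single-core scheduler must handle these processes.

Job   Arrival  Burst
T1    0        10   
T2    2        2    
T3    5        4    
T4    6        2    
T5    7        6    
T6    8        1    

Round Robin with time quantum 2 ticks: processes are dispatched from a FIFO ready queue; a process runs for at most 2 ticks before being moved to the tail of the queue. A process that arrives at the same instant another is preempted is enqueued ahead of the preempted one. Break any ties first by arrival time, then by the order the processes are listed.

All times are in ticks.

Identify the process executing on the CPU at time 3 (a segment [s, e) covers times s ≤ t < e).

T2

Timeline: | T1 0-2 | T2 2-4 | T1 4-6 | T3 6-8 | T4 8-10 | T1 10-12 | T5 12-14 | T6 14-15 | T3 15-17 | T1 17-19 | T5 19-21 | T1 21-23 | T5 23-25 |
Completion: T1=23  T2=4  T3=17  T4=10  T5=25  T6=15
Turnaround (C−A): T1=23  T2=2  T3=12  T4=4  T5=18  T6=7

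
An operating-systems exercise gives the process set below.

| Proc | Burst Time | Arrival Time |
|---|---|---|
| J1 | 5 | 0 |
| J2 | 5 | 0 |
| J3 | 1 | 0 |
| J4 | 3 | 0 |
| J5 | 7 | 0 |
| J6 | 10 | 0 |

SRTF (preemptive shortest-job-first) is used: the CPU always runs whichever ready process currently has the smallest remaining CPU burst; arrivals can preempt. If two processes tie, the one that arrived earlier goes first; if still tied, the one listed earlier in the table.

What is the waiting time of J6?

21

Timeline: | J3 0-1 | J4 1-4 | J1 4-9 | J2 9-14 | J5 14-21 | J6 21-31 |
Completion: J1=9  J2=14  J3=1  J4=4  J5=21  J6=31
Turnaround (C−A): J1=9  J2=14  J3=1  J4=4  J5=21  J6=31
Waiting(J6) = turnaround − burst = 31 − 10 = 21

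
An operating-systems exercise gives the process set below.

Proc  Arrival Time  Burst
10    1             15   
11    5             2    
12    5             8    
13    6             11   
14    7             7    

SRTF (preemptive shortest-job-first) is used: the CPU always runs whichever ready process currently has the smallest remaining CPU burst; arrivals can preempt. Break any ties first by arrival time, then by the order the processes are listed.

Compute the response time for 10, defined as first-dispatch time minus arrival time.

0

Schedule: | idle 0-1 | 10 1-5 | 11 5-7 | 14 7-14 | 12 14-22 | 10 22-33 | 13 33-44 |
Completion: 10=33  11=7  12=22  13=44  14=14
Response(10) = first start − arrival = 1 − 1 = 0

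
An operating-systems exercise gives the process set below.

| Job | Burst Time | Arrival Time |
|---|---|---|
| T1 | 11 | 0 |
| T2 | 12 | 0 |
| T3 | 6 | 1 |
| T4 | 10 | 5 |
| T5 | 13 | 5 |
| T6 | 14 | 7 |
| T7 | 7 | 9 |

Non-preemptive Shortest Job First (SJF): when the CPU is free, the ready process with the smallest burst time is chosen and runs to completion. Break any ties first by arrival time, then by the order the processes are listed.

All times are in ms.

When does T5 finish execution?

59

Gantt: | T1 0-11 | T3 11-17 | T7 17-24 | T4 24-34 | T2 34-46 | T5 46-59 | T6 59-73 |
Completion: T1=11  T2=46  T3=17  T4=34  T5=59  T6=73  T7=24
Turnaround (C−A): T1=11  T2=46  T3=16  T4=29  T5=54  T6=66  T7=15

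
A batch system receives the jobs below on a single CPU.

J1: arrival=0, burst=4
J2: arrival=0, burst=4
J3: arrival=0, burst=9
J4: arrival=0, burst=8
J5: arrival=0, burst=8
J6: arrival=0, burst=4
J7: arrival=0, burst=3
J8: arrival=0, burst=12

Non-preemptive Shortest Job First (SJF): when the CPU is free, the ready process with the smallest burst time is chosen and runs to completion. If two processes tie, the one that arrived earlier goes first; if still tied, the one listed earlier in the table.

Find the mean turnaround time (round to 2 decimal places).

Schedule: | J7 0-3 | J1 3-7 | J2 7-11 | J6 11-15 | J4 15-23 | J5 23-31 | J3 31-40 | J8 40-52 |
Completion: J1=7  J2=11  J3=40  J4=23  J5=31  J6=15  J7=3  J8=52
Turnaround (C−A): J1=7  J2=11  J3=40  J4=23  J5=31  J6=15  J7=3  J8=52
Turnaround times: J1=7, J2=11, J3=40, J4=23, J5=31, J6=15, J7=3, J8=52
Average turnaround = (7+11+40+23+31+15+3+52) / 8 = 182/8 = 22.75

22.75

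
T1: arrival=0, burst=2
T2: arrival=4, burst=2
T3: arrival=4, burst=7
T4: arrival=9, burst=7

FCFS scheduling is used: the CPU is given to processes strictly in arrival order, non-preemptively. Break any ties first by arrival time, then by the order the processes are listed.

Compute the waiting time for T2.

Schedule: | T1 0-2 | idle 2-4 | T2 4-6 | T3 6-13 | T4 13-20 |
Completion: T1=2  T2=6  T3=13  T4=20
Waiting(T2) = turnaround − burst = 2 − 2 = 0

0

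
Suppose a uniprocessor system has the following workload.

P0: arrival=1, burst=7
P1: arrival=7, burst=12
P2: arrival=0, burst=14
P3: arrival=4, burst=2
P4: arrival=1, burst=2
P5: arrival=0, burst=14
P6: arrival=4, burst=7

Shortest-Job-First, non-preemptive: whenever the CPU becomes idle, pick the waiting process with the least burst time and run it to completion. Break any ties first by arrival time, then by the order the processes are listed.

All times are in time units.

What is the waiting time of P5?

Gantt: | P2 0-14 | P4 14-16 | P3 16-18 | P0 18-25 | P6 25-32 | P1 32-44 | P5 44-58 |
Completion: P0=25  P1=44  P2=14  P3=18  P4=16  P5=58  P6=32
Turnaround (C−A): P0=24  P1=37  P2=14  P3=14  P4=15  P5=58  P6=28
Waiting(P5) = turnaround − burst = 58 − 14 = 44

44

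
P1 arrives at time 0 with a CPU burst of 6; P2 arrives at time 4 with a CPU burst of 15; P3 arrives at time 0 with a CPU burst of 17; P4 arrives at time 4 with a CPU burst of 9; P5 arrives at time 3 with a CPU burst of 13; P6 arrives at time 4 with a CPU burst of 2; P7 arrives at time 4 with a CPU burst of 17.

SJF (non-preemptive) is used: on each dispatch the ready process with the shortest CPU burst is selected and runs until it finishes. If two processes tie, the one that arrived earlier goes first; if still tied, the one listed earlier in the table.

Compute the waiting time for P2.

Gantt: | P1 0-6 | P6 6-8 | P4 8-17 | P5 17-30 | P2 30-45 | P3 45-62 | P7 62-79 |
Completion: P1=6  P2=45  P3=62  P4=17  P5=30  P6=8  P7=79
Waiting(P2) = turnaround − burst = 41 − 15 = 26

26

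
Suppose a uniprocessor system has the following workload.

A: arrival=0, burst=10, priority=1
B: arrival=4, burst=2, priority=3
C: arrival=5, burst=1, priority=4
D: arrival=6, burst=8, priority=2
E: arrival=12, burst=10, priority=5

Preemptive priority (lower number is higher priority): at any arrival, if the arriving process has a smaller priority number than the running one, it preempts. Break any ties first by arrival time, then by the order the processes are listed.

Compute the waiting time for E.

9

Schedule: | A 0-10 | D 10-18 | B 18-20 | C 20-21 | E 21-31 |
Completion: A=10  B=20  C=21  D=18  E=31
Waiting(E) = turnaround − burst = 19 − 10 = 9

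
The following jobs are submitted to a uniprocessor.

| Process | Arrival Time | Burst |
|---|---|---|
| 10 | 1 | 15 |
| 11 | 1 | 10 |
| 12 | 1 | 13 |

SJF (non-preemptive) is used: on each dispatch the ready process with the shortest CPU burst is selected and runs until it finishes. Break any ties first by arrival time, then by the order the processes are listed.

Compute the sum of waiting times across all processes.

33

Timeline: | idle 0-1 | 11 1-11 | 12 11-24 | 10 24-39 |
Completion: 10=39  11=11  12=24
Waiting = turnaround − burst: 10=23, 11=0, 12=10
Total waiting = 23 + 0 + 10 = 33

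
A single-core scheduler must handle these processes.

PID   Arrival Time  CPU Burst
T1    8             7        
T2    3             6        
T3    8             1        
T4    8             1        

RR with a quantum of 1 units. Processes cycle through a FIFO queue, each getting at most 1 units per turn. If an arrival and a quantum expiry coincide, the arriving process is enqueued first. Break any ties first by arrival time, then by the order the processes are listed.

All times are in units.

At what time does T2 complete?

Schedule: | idle 0-3 | T2 3-8 | T1 8-9 | T3 9-10 | T4 10-11 | T2 11-12 | T1 12-18 |
Completion: T1=18  T2=12  T3=10  T4=11

12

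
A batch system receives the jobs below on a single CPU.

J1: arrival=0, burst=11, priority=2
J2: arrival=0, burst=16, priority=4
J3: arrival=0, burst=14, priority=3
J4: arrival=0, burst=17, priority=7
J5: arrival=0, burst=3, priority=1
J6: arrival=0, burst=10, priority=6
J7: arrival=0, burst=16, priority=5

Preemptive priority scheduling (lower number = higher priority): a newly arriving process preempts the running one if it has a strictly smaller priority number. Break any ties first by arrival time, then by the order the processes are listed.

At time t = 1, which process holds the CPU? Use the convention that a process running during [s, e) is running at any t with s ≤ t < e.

Gantt: | J5 0-3 | J1 3-14 | J3 14-28 | J2 28-44 | J7 44-60 | J6 60-70 | J4 70-87 |
Completion: J1=14  J2=44  J3=28  J4=87  J5=3  J6=70  J7=60

J5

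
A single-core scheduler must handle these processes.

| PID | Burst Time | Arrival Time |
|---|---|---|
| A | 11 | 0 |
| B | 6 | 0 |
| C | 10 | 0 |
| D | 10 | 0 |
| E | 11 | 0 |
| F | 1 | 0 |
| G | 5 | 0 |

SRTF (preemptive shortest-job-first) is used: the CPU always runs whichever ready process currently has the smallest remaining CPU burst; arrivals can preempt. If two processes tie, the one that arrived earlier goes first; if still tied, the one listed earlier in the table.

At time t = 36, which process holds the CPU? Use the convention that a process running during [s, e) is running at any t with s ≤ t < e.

Gantt: | F 0-1 | G 1-6 | B 6-12 | C 12-22 | D 22-32 | A 32-43 | E 43-54 |
Completion: A=43  B=12  C=22  D=32  E=54  F=1  G=6
Turnaround (C−A): A=43  B=12  C=22  D=32  E=54  F=1  G=6

A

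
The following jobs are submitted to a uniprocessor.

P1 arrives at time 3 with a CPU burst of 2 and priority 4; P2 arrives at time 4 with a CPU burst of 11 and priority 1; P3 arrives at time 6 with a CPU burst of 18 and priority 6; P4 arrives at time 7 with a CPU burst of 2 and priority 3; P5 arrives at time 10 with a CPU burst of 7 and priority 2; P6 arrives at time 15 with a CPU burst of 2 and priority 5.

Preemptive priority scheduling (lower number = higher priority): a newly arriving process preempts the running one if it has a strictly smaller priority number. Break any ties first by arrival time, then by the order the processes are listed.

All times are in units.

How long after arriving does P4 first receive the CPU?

Schedule: | idle 0-3 | P1 3-4 | P2 4-15 | P5 15-22 | P4 22-24 | P1 24-25 | P6 25-27 | P3 27-45 |
Completion: P1=25  P2=15  P3=45  P4=24  P5=22  P6=27
Turnaround (C−A): P1=22  P2=11  P3=39  P4=17  P5=12  P6=12
Response(P4) = first start − arrival = 22 − 7 = 15

15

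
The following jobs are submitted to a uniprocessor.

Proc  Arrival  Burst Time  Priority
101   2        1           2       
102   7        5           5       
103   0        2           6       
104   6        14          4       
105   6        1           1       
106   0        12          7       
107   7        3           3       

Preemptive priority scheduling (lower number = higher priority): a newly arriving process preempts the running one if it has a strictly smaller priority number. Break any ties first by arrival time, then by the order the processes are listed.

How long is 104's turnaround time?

18

Timeline: | 103 0-2 | 101 2-3 | 106 3-6 | 105 6-7 | 107 7-10 | 104 10-24 | 102 24-29 | 106 29-38 |
Completion: 101=3  102=29  103=2  104=24  105=7  106=38  107=10
Turnaround (C−A): 101=1  102=22  103=2  104=18  105=1  106=38  107=3
Turnaround(104) = completion − arrival = 24 − 6 = 18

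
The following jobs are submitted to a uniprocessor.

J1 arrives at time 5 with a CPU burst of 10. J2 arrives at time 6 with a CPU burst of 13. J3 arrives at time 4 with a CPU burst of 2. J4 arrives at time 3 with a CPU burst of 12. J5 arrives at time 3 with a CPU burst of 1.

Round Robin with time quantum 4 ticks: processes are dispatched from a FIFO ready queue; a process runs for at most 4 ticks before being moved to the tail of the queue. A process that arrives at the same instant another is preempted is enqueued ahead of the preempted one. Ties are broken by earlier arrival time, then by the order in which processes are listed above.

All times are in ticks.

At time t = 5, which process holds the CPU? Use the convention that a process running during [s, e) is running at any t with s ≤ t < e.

J4

Gantt: | idle 0-3 | J4 3-7 | J5 7-8 | J3 8-10 | J1 10-14 | J2 14-18 | J4 18-22 | J1 22-26 | J2 26-30 | J4 30-34 | J1 34-36 | J2 36-41 |
Completion: J1=36  J2=41  J3=10  J4=34  J5=8
Turnaround (C−A): J1=31  J2=35  J3=6  J4=31  J5=5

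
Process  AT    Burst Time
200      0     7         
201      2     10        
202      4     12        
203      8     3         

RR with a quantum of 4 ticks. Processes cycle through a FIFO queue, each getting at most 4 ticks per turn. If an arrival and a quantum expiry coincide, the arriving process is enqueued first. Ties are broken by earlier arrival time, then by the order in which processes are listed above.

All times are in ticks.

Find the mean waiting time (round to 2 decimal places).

Schedule: | 200 0-4 | 201 4-8 | 202 8-12 | 200 12-15 | 203 15-18 | 201 18-22 | 202 22-26 | 201 26-28 | 202 28-32 |
Completion: 200=15  201=28  202=32  203=18
Waiting times: 200=8, 201=16, 202=16, 203=7
Average waiting = (8+16+16+7) / 4 = 47/4 = 11.75

11.75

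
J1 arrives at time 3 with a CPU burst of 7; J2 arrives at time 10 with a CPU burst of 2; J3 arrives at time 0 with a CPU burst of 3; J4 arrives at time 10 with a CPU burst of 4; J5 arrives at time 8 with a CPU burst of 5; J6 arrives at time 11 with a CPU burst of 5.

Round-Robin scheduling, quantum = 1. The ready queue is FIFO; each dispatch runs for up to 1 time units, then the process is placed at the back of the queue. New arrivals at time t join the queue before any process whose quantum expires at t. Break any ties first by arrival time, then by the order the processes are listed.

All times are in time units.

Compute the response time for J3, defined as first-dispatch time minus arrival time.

0

Timeline: | J3 0-3 | J1 3-8 | J5 8-9 | J1 9-10 | J5 10-11 | J2 11-12 | J4 12-13 | J1 13-14 | J6 14-15 | J5 15-16 | J2 16-17 | J4 17-18 | J6 18-19 | J5 19-20 | J4 20-21 | J6 21-22 | J5 22-23 | J4 23-24 | J6 24-26 |
Completion: J1=14  J2=17  J3=3  J4=24  J5=23  J6=26
Turnaround (C−A): J1=11  J2=7  J3=3  J4=14  J5=15  J6=15
Response(J3) = first start − arrival = 0 − 0 = 0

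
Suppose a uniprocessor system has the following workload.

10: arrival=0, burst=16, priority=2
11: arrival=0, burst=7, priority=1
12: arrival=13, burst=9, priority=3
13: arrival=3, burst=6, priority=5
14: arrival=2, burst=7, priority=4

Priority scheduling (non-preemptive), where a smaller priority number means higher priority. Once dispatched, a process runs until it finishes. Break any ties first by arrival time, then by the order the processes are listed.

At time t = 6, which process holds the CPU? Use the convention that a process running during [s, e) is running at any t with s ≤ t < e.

Schedule: | 11 0-7 | 10 7-23 | 12 23-32 | 14 32-39 | 13 39-45 |
Completion: 10=23  11=7  12=32  13=45  14=39
Turnaround (C−A): 10=23  11=7  12=19  13=42  14=37

11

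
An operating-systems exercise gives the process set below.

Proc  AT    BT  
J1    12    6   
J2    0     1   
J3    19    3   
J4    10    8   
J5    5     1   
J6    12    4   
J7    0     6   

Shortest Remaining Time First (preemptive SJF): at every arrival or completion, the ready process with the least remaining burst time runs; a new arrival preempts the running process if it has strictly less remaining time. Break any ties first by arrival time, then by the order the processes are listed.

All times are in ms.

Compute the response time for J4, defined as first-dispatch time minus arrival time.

0

Timeline: | J2 0-1 | J7 1-5 | J5 5-6 | J7 6-8 | idle 8-10 | J4 10-12 | J6 12-16 | J4 16-22 | J3 22-25 | J1 25-31 |
Completion: J1=31  J2=1  J3=25  J4=22  J5=6  J6=16  J7=8
Turnaround (C−A): J1=19  J2=1  J3=6  J4=12  J5=1  J6=4  J7=8
Response(J4) = first start − arrival = 10 − 10 = 0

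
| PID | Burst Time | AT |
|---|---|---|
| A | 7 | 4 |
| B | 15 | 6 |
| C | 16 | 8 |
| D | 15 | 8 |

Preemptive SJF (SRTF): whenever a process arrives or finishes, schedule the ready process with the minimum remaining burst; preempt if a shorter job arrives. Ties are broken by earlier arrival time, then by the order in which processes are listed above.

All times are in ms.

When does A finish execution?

11

Timeline: | idle 0-4 | A 4-11 | B 11-26 | D 26-41 | C 41-57 |
Completion: A=11  B=26  C=57  D=41
Turnaround (C−A): A=7  B=20  C=49  D=33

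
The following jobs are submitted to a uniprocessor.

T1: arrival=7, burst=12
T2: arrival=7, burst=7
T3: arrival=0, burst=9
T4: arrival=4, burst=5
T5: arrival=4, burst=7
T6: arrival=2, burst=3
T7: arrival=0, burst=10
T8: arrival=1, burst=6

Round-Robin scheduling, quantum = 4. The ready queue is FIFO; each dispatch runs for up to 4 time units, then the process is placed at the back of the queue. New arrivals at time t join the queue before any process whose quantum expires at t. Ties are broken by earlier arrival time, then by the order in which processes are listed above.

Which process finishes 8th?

T1

Gantt: | T3 0-4 | T7 4-8 | T8 8-12 | T6 12-15 | T4 15-19 | T5 19-23 | T3 23-27 | T1 27-31 | T2 31-35 | T7 35-39 | T8 39-41 | T4 41-42 | T5 42-45 | T3 45-46 | T1 46-50 | T2 50-53 | T7 53-55 | T1 55-59 |
Completion: T1=59  T2=53  T3=46  T4=42  T5=45  T6=15  T7=55  T8=41
Finish order: T6 → T8 → T4 → T5 → T3 → T2 → T7 → T1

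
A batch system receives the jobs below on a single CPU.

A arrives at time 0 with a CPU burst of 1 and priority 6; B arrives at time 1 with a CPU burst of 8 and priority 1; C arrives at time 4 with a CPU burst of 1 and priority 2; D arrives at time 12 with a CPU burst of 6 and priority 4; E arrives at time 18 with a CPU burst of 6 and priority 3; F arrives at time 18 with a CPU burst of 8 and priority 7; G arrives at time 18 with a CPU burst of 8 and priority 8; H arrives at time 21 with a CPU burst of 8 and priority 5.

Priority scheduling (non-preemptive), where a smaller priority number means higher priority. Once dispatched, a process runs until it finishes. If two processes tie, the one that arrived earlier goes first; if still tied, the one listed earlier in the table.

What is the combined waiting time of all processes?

Schedule: | A 0-1 | B 1-9 | C 9-10 | idle 10-12 | D 12-18 | E 18-24 | H 24-32 | F 32-40 | G 40-48 |
Completion: A=1  B=9  C=10  D=18  E=24  F=40  G=48  H=32
Turnaround (C−A): A=1  B=8  C=6  D=6  E=6  F=22  G=30  H=11
Waiting = turnaround − burst: A=0, B=0, C=5, D=0, E=0, F=14, G=22, H=3
Total waiting = 0 + 0 + 5 + 0 + 0 + 14 + 22 + 3 = 44

44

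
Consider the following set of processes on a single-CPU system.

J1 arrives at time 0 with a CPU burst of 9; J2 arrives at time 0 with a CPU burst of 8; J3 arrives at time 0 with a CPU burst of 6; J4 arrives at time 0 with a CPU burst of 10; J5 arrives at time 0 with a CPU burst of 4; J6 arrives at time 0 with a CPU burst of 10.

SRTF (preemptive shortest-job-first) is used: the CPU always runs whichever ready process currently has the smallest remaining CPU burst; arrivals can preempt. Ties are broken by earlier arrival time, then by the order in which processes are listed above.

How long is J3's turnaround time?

10

Schedule: | J5 0-4 | J3 4-10 | J2 10-18 | J1 18-27 | J4 27-37 | J6 37-47 |
Completion: J1=27  J2=18  J3=10  J4=37  J5=4  J6=47
Turnaround(J3) = completion − arrival = 10 − 0 = 10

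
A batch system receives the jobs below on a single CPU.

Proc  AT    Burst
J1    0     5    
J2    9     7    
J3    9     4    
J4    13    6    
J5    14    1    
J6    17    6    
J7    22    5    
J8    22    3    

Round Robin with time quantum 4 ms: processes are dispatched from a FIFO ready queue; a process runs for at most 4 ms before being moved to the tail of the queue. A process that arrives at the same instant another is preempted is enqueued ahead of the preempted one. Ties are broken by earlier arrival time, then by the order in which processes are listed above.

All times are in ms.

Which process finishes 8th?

Schedule: | J1 0-5 | idle 5-9 | J2 9-13 | J3 13-17 | J4 17-21 | J2 21-24 | J5 24-25 | J6 25-29 | J4 29-31 | J7 31-35 | J8 35-38 | J6 38-40 | J7 40-41 |
Completion: J1=5  J2=24  J3=17  J4=31  J5=25  J6=40  J7=41  J8=38
Turnaround (C−A): J1=5  J2=15  J3=8  J4=18  J5=11  J6=23  J7=19  J8=16
Finish order: J1 → J3 → J2 → J5 → J4 → J8 → J6 → J7

J7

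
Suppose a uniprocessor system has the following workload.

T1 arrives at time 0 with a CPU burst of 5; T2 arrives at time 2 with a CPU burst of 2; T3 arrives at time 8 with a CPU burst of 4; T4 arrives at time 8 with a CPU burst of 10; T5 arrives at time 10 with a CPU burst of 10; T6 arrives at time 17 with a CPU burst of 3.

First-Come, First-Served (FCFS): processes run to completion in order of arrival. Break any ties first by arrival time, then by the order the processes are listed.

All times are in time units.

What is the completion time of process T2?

7

Schedule: | T1 0-5 | T2 5-7 | idle 7-8 | T3 8-12 | T4 12-22 | T5 22-32 | T6 32-35 |
Completion: T1=5  T2=7  T3=12  T4=22  T5=32  T6=35
Turnaround (C−A): T1=5  T2=5  T3=4  T4=14  T5=22  T6=18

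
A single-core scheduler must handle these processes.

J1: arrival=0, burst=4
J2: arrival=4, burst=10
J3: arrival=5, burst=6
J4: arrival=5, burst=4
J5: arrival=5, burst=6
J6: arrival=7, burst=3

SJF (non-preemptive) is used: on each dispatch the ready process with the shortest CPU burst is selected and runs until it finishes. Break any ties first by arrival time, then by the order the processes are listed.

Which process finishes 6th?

Timeline: | J1 0-4 | J2 4-14 | J6 14-17 | J4 17-21 | J3 21-27 | J5 27-33 |
Completion: J1=4  J2=14  J3=27  J4=21  J5=33  J6=17
Turnaround (C−A): J1=4  J2=10  J3=22  J4=16  J5=28  J6=10
Finish order: J1 → J2 → J6 → J4 → J3 → J5

J5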